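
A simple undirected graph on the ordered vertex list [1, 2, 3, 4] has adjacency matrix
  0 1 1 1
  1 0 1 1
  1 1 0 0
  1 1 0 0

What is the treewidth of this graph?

A width-2 tree decomposition is:
Bags: B1 = {1, 2, 3}  B2 = {1, 2, 4}
Tree: B1–B2
The largest bag has 3 vertices, giving width 2; this decomposition certifies tw(G) ≤ 2. Conversely, {1, 2, 3} is a clique of size 3, and the vertices of any clique must share a bag in every tree decomposition; so some bag has ≥ 3 vertices and tw(G) ≥ 2. Therefore the treewidth is 2.

2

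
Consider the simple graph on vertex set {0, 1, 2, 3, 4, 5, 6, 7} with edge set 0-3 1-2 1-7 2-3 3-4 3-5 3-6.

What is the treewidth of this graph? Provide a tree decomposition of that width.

Each bag holds 2 vertices, so the decomposition has width 1, which upper-bounds the treewidth. Since G has at least one edge (e.g. 1–2), it is not an edgeless graph, so tw(G) ≥ 1. The upper and lower bounds meet at 1, so that is the treewidth.

Treewidth 1.
Bags: B1 = {1, 2}  B2 = {2, 3}  B3 = {3, 4}  B4 = {3, 5}  B5 = {1, 7}  B6 = {3, 6}  B7 = {0, 3}
Tree: B1–B2, B2–B3, B3–B4, B1–B5, B2–B6, B4–B7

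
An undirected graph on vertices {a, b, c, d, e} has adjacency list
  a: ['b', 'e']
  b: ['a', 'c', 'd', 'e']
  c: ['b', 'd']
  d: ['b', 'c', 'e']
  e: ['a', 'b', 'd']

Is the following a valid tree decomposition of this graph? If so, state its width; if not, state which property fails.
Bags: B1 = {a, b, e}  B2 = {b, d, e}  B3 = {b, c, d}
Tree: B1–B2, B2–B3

Checking the three conditions: (i) the bags cover all of {a, b, c, d, e}; (ii) for each edge, some bag contains both endpoints; (iii) the bags containing any fixed vertex form a subtree. All hold, so the decomposition is valid with width 3 − 1 = 2.

Yes; width 2.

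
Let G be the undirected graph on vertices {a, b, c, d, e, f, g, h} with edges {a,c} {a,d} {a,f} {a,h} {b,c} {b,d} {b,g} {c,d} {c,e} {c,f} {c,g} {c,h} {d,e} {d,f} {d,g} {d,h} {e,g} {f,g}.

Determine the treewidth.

3

A width-3 tree decomposition is:
Bags: B1 = {a, c, d, f}  B2 = {c, d, f, g}  B3 = {a, c, d, h}  B4 = {b, c, d, g}  B5 = {c, d, e, g}
Tree: B1–B2, B1–B3, B2–B4, B2–B5
Every bag has size at most 4, so the width is 4 − 1 = 3 and tw(G) ≤ 3. Conversely, {c, d, e, g} is a clique of size 4, and the vertices of any clique must share a bag in every tree decomposition; so some bag has ≥ 4 vertices and tw(G) ≥ 3. Hence tw(G) = 3 exactly.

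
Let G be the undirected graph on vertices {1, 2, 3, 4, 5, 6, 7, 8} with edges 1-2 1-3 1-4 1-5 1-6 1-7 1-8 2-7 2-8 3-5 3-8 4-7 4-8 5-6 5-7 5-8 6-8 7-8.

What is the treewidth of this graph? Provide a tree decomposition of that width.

Treewidth 3.
One such decomposition:
Bags: B1 = {1, 2, 7, 8}  B2 = {1, 4, 7, 8}  B3 = {1, 5, 7, 8}  B4 = {1, 5, 6, 8}  B5 = {1, 3, 5, 8}
Tree: B1–B2, B2–B3, B3–B4, B3–B5

The largest bag has 4 vertices, giving width 3; this decomposition certifies tw(G) ≤ 3. Conversely, {1, 2, 7, 8} is a clique of size 4, and the vertices of any clique must share a bag in every tree decomposition; so some bag has ≥ 4 vertices and tw(G) ≥ 3. Combining the bounds, tw(G) = 3.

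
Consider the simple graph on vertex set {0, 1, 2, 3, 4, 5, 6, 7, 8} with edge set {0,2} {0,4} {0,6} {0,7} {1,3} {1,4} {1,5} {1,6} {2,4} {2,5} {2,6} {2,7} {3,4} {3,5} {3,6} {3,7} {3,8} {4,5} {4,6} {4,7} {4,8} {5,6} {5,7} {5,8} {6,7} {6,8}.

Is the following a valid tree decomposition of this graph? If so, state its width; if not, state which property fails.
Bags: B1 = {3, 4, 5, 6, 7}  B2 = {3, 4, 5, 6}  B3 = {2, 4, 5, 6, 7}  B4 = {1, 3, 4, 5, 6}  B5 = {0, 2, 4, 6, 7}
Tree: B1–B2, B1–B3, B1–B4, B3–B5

No — vertex 8 appears in no bag.

A tree decomposition must satisfy three properties: every vertex lies in some bag; for every edge, both endpoints lie together in some bag; and for every vertex, the bags containing it form a connected subtree. Here vertex 8 appears in no bag, so the decomposition is invalid.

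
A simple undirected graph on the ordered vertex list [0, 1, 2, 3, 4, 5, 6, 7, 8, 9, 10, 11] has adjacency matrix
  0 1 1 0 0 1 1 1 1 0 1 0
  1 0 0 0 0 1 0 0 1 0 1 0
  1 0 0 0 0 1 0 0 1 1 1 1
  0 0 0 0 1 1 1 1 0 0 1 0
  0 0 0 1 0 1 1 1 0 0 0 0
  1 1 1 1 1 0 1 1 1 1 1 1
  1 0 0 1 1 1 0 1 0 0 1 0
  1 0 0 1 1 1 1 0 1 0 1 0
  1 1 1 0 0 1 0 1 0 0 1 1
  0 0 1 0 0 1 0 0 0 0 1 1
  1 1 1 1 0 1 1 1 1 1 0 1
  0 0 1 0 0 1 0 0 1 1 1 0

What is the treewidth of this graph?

4

A width-4 tree decomposition is:
Bags: B1 = {0, 5, 7, 8, 10}  B2 = {0, 5, 6, 7, 10}  B3 = {3, 5, 6, 7, 10}  B4 = {3, 4, 5, 6, 7}  B5 = {0, 2, 5, 8, 10}  B6 = {2, 5, 8, 10, 11}  B7 = {2, 5, 9, 10, 11}  B8 = {0, 1, 5, 8, 10}
Tree: B1–B2, B2–B3, B3–B4, B1–B5, B5–B6, B6–B7, B1–B8
Every bag has size at most 5, so the width is 5 − 1 = 4 and tw(G) ≤ 4. Conversely, {0, 1, 5, 8, 10} is a clique of size 5, and the vertices of any clique must share a bag in every tree decomposition; so some bag has ≥ 5 vertices and tw(G) ≥ 4. Therefore the treewidth is 4.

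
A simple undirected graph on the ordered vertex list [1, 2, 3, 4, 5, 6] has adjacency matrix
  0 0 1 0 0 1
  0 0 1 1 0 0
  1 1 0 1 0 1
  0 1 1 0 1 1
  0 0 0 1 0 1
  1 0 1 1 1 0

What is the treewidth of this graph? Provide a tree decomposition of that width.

Treewidth 2.
One such decomposition:
Bags: B1 = {4, 5, 6}  B2 = {3, 4, 6}  B3 = {1, 3, 6}  B4 = {2, 3, 4}
Tree: B1–B2, B2–B3, B2–B4

The largest bag has 3 vertices, giving width 2; this decomposition certifies tw(G) ≤ 2. Conversely, {1, 3, 6} is a clique of size 3, and the vertices of any clique must share a bag in every tree decomposition; so some bag has ≥ 3 vertices and tw(G) ≥ 2. Therefore the treewidth is 2.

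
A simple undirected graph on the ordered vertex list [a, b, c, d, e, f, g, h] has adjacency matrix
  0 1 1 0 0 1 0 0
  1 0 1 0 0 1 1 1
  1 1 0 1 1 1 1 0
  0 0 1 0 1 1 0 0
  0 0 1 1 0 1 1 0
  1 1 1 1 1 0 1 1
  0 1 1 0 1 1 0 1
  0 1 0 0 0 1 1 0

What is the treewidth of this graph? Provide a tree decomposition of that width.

Treewidth 3.
Bags: B1 = {b, c, f, g}  B2 = {a, b, c, f}  B3 = {b, f, g, h}  B4 = {c, e, f, g}  B5 = {c, d, e, f}
Tree: B1–B2, B1–B3, B1–B4, B4–B5

Every bag has size at most 4, so the width is 4 − 1 = 3 and tw(G) ≤ 3. Conversely, {b, f, g, h} is a clique of size 4, and the vertices of any clique must share a bag in every tree decomposition; so some bag has ≥ 4 vertices and tw(G) ≥ 3. Hence tw(G) = 3 exactly.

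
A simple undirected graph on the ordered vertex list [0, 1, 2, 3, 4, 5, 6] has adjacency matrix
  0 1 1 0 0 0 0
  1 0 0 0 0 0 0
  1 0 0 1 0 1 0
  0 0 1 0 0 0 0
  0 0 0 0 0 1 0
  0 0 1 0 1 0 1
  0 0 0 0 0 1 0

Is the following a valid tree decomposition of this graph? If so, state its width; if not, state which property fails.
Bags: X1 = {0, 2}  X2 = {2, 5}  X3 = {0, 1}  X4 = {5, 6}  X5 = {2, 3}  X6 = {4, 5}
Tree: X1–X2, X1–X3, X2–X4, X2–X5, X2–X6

Vertex coverage: the bags together contain {0, 1, 2, 3, 4, 5, 6}, the full vertex set. Edge coverage: each edge of G has both endpoints in at least one bag. Running intersection: for every vertex, the bags containing it form a connected subtree. All three properties hold, so this is a valid tree decomposition of width max|bag| − 1 = 1, and hence tw(G) ≤ 1.

Yes; width 1.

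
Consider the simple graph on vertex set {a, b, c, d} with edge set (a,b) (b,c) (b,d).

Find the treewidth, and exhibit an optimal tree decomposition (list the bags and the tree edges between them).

Treewidth 1.
Bags: B1 = {b, d}  B2 = {b, c}  B3 = {a, b}
Tree: B1–B2, B1–B3

Every bag has size at most 2, so the width is 2 − 1 = 1 and tw(G) ≤ 1. Any graph with an edge has treewidth ≥ 1, and G has the edge b–d. Therefore the treewidth is 1.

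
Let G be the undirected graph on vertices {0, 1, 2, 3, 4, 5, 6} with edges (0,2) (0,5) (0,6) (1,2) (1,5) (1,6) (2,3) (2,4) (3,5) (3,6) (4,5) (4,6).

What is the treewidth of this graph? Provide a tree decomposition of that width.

The largest bag has 4 vertices, giving width 3; this decomposition certifies tw(G) ≤ 3. For the lower bound: the 4 vertex sets {1,6}, {2,4}, {5}, {3} are disjoint, each induces a connected subgraph, and every pair is joined by at least one edge of G. Contracting each set to a single vertex therefore yields K_{4} as a minor, and since treewidth is minor-monotone, tw(G) ≥ tw(K_{4}) = 3. The upper and lower bounds meet at 3, so that is the treewidth.

Treewidth 3.
Bags: B1 = {1, 2, 5, 6}  B2 = {2, 4, 5, 6}  B3 = {2, 3, 5, 6}  B4 = {0, 2, 5, 6}
Tree: B1–B2, B2–B3, B3–B4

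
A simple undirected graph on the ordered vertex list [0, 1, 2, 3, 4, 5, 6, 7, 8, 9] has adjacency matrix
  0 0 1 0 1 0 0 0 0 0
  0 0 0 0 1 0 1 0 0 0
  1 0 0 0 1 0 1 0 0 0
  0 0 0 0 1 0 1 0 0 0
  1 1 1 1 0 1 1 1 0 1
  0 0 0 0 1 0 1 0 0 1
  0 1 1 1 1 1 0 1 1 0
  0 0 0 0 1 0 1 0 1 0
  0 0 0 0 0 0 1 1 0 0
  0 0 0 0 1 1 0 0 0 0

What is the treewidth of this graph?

2

A width-2 tree decomposition is:
Bags: B1 = {2, 4, 6}  B2 = {1, 4, 6}  B3 = {4, 5, 6}  B4 = {4, 6, 7}  B5 = {6, 7, 8}  B6 = {0, 2, 4}  B7 = {4, 5, 9}  B8 = {3, 4, 6}
Tree: B1–B2, B2–B3, B3–B4, B4–B5, B1–B6, B3–B7, B3–B8
Every bag has size at most 3, so the width is 3 − 1 = 2 and tw(G) ≤ 2. For the lower bound, the 3 vertices {6, 7, 8} are pairwise adjacent, and any tree decomposition puts a clique entirely inside one bag — forcing width ≥ 2. Hence tw(G) = 2 exactly.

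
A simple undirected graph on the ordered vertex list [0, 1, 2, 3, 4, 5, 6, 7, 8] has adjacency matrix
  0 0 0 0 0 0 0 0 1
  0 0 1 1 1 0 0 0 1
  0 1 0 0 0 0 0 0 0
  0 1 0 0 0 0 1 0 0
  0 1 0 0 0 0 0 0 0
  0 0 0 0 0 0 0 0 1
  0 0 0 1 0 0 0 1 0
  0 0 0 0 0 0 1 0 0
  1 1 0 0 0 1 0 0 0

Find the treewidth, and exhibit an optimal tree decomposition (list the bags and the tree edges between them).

Treewidth 1.
One optimal decomposition is:
Bags: B1 = {1, 4}  B2 = {1, 8}  B3 = {1, 2}  B4 = {1, 3}  B5 = {3, 6}  B6 = {0, 8}  B7 = {5, 8}  B8 = {6, 7}
Tree: B1–B2, B2–B3, B3–B4, B4–B5, B2–B6, B6–B7, B5–B8

Every bag has size at most 2, so the width is 2 − 1 = 1 and tw(G) ≤ 1. Any graph with an edge has treewidth ≥ 1, and G has the edge 4–1. Combining the bounds, tw(G) = 1.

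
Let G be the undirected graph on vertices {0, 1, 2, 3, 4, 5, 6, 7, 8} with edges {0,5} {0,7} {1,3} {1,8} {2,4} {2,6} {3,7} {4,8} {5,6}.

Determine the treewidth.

A width-2 tree decomposition is:
Bags: B1 = {1, 3, 8}  B2 = {3, 4, 8}  B3 = {2, 3, 4}  B4 = {2, 3, 6}  B5 = {3, 5, 6}  B6 = {0, 3, 5}  B7 = {0, 3, 7}
Tree: B1–B2, B2–B3, B3–B4, B4–B5, B5–B6, B6–B7
Every bag has size at most 3, so the width is 3 − 1 = 2 and tw(G) ≤ 2. Since 3–1–8–4–2–6–5–0–7–3 is a cycle in G, G is not acyclic. Forests are exactly the graphs of treewidth ≤ 1, so tw(G) ≥ 2. Therefore the treewidth is 2.

2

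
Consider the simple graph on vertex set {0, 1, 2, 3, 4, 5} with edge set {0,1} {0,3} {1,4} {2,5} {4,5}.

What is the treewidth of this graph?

1

A width-1 tree decomposition is:
Bags: B1 = {0, 3}  B2 = {0, 1}  B3 = {1, 4}  B4 = {4, 5}  B5 = {2, 5}
Tree: B1–B2, B2–B3, B3–B4, B4–B5
The largest bag has 2 vertices, giving width 1; this decomposition certifies tw(G) ≤ 1. Any graph with an edge has treewidth ≥ 1, and G has the edge 3–0. Hence tw(G) = 1 exactly.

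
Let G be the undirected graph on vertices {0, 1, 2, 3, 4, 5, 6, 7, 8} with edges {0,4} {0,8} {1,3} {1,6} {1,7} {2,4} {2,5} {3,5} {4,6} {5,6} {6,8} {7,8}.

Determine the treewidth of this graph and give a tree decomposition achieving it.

The largest bag has 4 vertices, giving width 3; this decomposition certifies tw(G) ≤ 3. For the lower bound: the 4 vertex sets {2,3,5}, {1}, {6}, {0,4,7,8} are disjoint, each induces a connected subgraph, and every pair is joined by at least one edge of G. Contracting each set to a single vertex therefore yields K_{4} as a minor, and since treewidth is minor-monotone, tw(G) ≥ tw(K_{4}) = 3. The upper and lower bounds meet at 3, so that is the treewidth.

Treewidth 3.
Bags: B1 = {1, 2, 3, 5}  B2 = {1, 2, 5, 6}  B3 = {1, 2, 4, 6}  B4 = {1, 4, 6, 7}  B5 = {4, 6, 7, 8}  B6 = {0, 4, 7, 8}
Tree: B1–B2, B2–B3, B3–B4, B4–B5, B5–B6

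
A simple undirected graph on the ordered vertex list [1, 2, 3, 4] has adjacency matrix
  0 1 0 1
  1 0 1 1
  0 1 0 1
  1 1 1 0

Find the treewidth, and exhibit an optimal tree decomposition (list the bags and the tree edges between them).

Treewidth 2.
One optimal decomposition is:
Bags: B1 = {1, 2, 4}  B2 = {2, 3, 4}
Tree: B1–B2

Each bag holds 3 vertices, so the decomposition has width 2, which upper-bounds the treewidth. On the other hand G contains the 3-clique {1, 2, 4}. A clique must lie in a single bag of any decomposition, so no decomposition can have width below 2. Therefore the treewidth is 2.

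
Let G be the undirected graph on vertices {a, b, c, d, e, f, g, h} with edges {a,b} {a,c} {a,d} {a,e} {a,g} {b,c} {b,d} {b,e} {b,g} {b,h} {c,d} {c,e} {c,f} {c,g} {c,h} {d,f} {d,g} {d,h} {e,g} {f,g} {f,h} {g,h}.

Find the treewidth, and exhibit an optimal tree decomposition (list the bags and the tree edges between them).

The largest bag has 5 vertices, giving width 4; this decomposition certifies tw(G) ≤ 4. On the other hand G contains the 5-clique {c, d, f, g, h}. A clique must lie in a single bag of any decomposition, so no decomposition can have width below 4. The upper and lower bounds meet at 4, so that is the treewidth.

Treewidth 4.
One optimal decomposition is:
Bags: B1 = {a, b, c, d, g}  B2 = {b, c, d, g, h}  B3 = {a, b, c, e, g}  B4 = {c, d, f, g, h}
Tree: B1–B2, B1–B3, B2–B4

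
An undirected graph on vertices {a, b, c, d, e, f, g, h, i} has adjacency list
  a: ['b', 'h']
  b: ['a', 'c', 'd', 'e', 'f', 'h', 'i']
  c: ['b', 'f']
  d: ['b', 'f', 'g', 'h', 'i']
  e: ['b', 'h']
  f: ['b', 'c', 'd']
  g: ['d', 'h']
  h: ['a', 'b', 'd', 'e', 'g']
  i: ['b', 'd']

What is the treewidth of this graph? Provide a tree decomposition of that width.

Treewidth 2.
One optimal decomposition is:
Bags: B1 = {b, d, h}  B2 = {d, g, h}  B3 = {b, d, f}  B4 = {b, e, h}  B5 = {a, b, h}  B6 = {b, c, f}  B7 = {b, d, i}
Tree: B1–B2, B1–B3, B1–B4, B1–B5, B3–B6, B1–B7

Each bag holds 3 vertices, so the decomposition has width 2, which upper-bounds the treewidth. Conversely, {d, g, h} is a clique of size 3, and the vertices of any clique must share a bag in every tree decomposition; so some bag has ≥ 3 vertices and tw(G) ≥ 2. The upper and lower bounds meet at 2, so that is the treewidth.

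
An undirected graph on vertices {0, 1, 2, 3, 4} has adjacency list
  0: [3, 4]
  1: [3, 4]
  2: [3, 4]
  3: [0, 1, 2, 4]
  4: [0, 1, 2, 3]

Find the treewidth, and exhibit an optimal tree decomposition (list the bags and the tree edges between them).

The largest bag has 3 vertices, giving width 2; this decomposition certifies tw(G) ≤ 2. For the lower bound, the 3 vertices {0, 3, 4} are pairwise adjacent, and any tree decomposition puts a clique entirely inside one bag — forcing width ≥ 2. The upper and lower bounds meet at 2, so that is the treewidth.

Treewidth 2.
One optimal decomposition is:
Bags: B1 = {2, 3, 4}  B2 = {0, 3, 4}  B3 = {1, 3, 4}
Tree: B1–B2, B2–B3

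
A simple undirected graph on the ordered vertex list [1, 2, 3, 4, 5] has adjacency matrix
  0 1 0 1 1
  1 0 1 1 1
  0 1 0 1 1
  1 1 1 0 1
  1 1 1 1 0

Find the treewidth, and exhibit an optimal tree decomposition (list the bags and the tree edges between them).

Each bag holds 4 vertices, so the decomposition has width 3, which upper-bounds the treewidth. For the lower bound, the 4 vertices {1, 2, 4, 5} are pairwise adjacent, and any tree decomposition puts a clique entirely inside one bag — forcing width ≥ 3. Therefore the treewidth is 3.

Treewidth 3.
One optimal decomposition is:
Bags: B1 = {2, 3, 4, 5}  B2 = {1, 2, 4, 5}
Tree: B1–B2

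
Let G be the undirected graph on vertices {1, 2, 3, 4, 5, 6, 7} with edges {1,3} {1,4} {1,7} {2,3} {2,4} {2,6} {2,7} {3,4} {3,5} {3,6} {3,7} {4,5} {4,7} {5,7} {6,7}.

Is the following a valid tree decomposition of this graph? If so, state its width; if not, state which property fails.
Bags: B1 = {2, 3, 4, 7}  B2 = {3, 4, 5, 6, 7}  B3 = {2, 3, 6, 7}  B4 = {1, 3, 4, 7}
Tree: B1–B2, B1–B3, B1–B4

No — bags containing vertex 6 are not connected in the tree.

A tree decomposition must satisfy three properties: every vertex lies in some bag; for every edge, both endpoints lie together in some bag; and for every vertex, the bags containing it form a connected subtree. Here bags containing vertex 6 are not connected in the tree, so the decomposition is invalid.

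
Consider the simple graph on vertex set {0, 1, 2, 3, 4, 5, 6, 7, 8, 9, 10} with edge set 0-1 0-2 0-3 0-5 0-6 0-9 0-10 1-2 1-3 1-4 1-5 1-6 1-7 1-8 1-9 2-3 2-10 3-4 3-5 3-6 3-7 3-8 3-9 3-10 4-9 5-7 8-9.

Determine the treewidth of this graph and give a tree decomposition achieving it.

Treewidth 3.
One such decomposition:
Bags: B1 = {0, 1, 3, 6}  B2 = {0, 1, 3, 5}  B3 = {0, 1, 3, 9}  B4 = {1, 3, 8, 9}  B5 = {0, 1, 2, 3}  B6 = {1, 3, 4, 9}  B7 = {0, 2, 3, 10}  B8 = {1, 3, 5, 7}
Tree: B1–B2, B1–B3, B3–B4, B1–B5, B4–B6, B5–B7, B2–B8

Every bag has size at most 4, so the width is 4 − 1 = 3 and tw(G) ≤ 3. Conversely, {0, 1, 3, 9} is a clique of size 4, and the vertices of any clique must share a bag in every tree decomposition; so some bag has ≥ 4 vertices and tw(G) ≥ 3. The upper and lower bounds meet at 3, so that is the treewidth.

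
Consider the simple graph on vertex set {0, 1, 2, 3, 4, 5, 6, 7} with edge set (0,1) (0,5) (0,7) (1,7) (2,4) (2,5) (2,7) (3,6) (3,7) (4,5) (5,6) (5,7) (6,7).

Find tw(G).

A width-2 tree decomposition is:
Bags: B1 = {5, 6, 7}  B2 = {0, 5, 7}  B3 = {3, 6, 7}  B4 = {0, 1, 7}  B5 = {2, 5, 7}  B6 = {2, 4, 5}
Tree: B1–B2, B1–B3, B2–B4, B1–B5, B5–B6
Every bag has size at most 3, so the width is 3 − 1 = 2 and tw(G) ≤ 2. Conversely, {2, 4, 5} is a clique of size 3, and the vertices of any clique must share a bag in every tree decomposition; so some bag has ≥ 3 vertices and tw(G) ≥ 2. Combining the bounds, tw(G) = 2.

2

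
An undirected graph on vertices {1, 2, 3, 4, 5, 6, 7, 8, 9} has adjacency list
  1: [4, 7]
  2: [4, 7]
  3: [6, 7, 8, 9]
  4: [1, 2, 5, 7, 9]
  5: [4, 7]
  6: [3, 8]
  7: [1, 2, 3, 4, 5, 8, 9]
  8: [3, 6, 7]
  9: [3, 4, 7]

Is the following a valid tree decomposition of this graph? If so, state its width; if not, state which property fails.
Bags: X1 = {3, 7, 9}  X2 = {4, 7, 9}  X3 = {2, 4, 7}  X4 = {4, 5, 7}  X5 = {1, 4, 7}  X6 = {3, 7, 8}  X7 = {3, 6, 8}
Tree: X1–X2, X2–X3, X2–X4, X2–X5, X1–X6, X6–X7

Yes; width 2.

Vertex coverage: the bags together contain {1, 2, 3, 4, 5, 6, 7, 8, 9}, the full vertex set. Edge coverage: each edge of G has both endpoints in at least one bag. Running intersection: for every vertex, the bags containing it form a connected subtree. All three properties hold, so this is a valid tree decomposition of width max|bag| − 1 = 2, and hence tw(G) ≤ 2.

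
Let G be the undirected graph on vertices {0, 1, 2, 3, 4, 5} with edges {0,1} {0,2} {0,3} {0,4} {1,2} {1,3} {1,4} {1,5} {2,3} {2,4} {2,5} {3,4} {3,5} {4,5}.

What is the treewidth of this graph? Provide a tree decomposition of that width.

The largest bag has 5 vertices, giving width 4; this decomposition certifies tw(G) ≤ 4. On the other hand G contains the 5-clique {0, 1, 2, 3, 4}. A clique must lie in a single bag of any decomposition, so no decomposition can have width below 4. Hence tw(G) = 4 exactly.

Treewidth 4.
One optimal decomposition is:
Bags: B1 = {0, 1, 2, 3, 4}  B2 = {1, 2, 3, 4, 5}
Tree: B1–B2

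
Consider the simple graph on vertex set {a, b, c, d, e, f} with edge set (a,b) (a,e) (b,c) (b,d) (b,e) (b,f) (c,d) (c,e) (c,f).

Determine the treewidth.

2

A width-2 tree decomposition is:
Bags: B1 = {b, c, f}  B2 = {b, c, e}  B3 = {a, b, e}  B4 = {b, c, d}
Tree: B1–B2, B2–B3, B2–B4
The largest bag has 3 vertices, giving width 2; this decomposition certifies tw(G) ≤ 2. Conversely, {b, c, d} is a clique of size 3, and the vertices of any clique must share a bag in every tree decomposition; so some bag has ≥ 3 vertices and tw(G) ≥ 2. Combining the bounds, tw(G) = 2.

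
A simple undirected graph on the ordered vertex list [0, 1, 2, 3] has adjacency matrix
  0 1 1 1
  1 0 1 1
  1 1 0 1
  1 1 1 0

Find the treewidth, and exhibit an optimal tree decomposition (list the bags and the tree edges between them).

A single bag containing all 4 vertices is trivially a valid decomposition of width 3. On the other hand G contains the 4-clique {0, 1, 2, 3}. A clique must lie in a single bag of any decomposition, so no decomposition can have width below 3. Therefore the treewidth is 3.

Treewidth 3.
One such decomposition:
Bags: B1 = {0, 1, 2, 3}
Tree: (single bag)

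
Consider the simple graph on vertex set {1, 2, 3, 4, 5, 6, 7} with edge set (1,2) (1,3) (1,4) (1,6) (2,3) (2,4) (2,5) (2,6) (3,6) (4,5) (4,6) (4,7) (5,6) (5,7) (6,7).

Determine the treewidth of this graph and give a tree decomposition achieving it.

Treewidth 3.
One optimal decomposition is:
Bags: B1 = {1, 2, 4, 6}  B2 = {1, 2, 3, 6}  B3 = {2, 4, 5, 6}  B4 = {4, 5, 6, 7}
Tree: B1–B2, B1–B3, B3–B4

Each bag holds 4 vertices, so the decomposition has width 3, which upper-bounds the treewidth. On the other hand G contains the 4-clique {1, 2, 3, 6}. A clique must lie in a single bag of any decomposition, so no decomposition can have width below 3. The upper and lower bounds meet at 3, so that is the treewidth.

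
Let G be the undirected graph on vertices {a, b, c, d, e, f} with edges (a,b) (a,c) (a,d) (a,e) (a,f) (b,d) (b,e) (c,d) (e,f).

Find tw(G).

A width-2 tree decomposition is:
Bags: B1 = {a, b, d}  B2 = {a, b, e}  B3 = {a, c, d}  B4 = {a, e, f}
Tree: B1–B2, B1–B3, B2–B4
Each bag holds 3 vertices, so the decomposition has width 2, which upper-bounds the treewidth. For the lower bound, the 3 vertices {a, c, d} are pairwise adjacent, and any tree decomposition puts a clique entirely inside one bag — forcing width ≥ 2. Combining the bounds, tw(G) = 2.

2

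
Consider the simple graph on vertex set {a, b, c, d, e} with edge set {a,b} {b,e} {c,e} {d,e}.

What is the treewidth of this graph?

A width-1 tree decomposition is:
Bags: B1 = {b, e}  B2 = {c, e}  B3 = {d, e}  B4 = {a, b}
Tree: B1–B2, B1–B3, B1–B4
Every bag has size at most 2, so the width is 2 − 1 = 1 and tw(G) ≤ 1. Any graph with an edge has treewidth ≥ 1, and G has the edge b–e. Therefore the treewidth is 1.

1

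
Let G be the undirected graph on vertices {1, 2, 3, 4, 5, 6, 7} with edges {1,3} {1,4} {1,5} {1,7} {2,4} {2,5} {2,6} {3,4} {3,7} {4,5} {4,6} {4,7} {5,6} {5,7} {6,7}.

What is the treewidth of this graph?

3

A width-3 tree decomposition is:
Bags: B1 = {4, 5, 6, 7}  B2 = {2, 4, 5, 6}  B3 = {1, 4, 5, 7}  B4 = {1, 3, 4, 7}
Tree: B1–B2, B1–B3, B3–B4
The largest bag has 4 vertices, giving width 3; this decomposition certifies tw(G) ≤ 3. Conversely, {1, 3, 4, 7} is a clique of size 4, and the vertices of any clique must share a bag in every tree decomposition; so some bag has ≥ 4 vertices and tw(G) ≥ 3. The upper and lower bounds meet at 3, so that is the treewidth.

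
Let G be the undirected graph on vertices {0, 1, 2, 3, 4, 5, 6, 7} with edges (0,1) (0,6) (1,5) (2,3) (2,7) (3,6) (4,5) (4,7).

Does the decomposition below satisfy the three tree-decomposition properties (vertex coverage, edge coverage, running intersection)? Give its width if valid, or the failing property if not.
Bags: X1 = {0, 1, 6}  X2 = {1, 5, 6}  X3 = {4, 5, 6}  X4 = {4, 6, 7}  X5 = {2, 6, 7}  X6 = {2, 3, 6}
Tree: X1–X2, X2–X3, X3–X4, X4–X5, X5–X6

Yes; width 2.

Every vertex of G appears in some bag (union = {0, 1, 2, 3, 4, 5, 6, 7}); every edge is covered by a bag; and for each vertex v the set of bags containing v is connected in the bag tree. The decomposition is therefore valid. The largest bag has 3 vertices, so the width is 2.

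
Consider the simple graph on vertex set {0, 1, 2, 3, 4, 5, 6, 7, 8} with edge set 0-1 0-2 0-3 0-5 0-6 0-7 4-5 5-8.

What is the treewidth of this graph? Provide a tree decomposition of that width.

The largest bag has 2 vertices, giving width 1; this decomposition certifies tw(G) ≤ 1. G has an edge, so its treewidth is at least 1. Hence tw(G) = 1 exactly.

Treewidth 1.
Bags: B1 = {0, 7}  B2 = {0, 5}  B3 = {0, 3}  B4 = {5, 8}  B5 = {0, 6}  B6 = {0, 1}  B7 = {0, 2}  B8 = {4, 5}
Tree: B1–B2, B2–B3, B2–B4, B3–B5, B2–B6, B3–B7, B2–B8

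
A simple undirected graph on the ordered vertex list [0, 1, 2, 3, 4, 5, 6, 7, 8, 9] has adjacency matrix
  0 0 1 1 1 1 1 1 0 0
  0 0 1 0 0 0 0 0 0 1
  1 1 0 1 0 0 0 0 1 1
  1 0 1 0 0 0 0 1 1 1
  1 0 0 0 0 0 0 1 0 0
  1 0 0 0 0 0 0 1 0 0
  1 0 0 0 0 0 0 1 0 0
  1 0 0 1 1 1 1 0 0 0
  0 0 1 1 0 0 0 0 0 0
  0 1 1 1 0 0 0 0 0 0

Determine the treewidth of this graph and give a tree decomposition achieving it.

Treewidth 2.
One optimal decomposition is:
Bags: B1 = {0, 2, 3}  B2 = {0, 3, 7}  B3 = {0, 6, 7}  B4 = {2, 3, 9}  B5 = {1, 2, 9}  B6 = {0, 5, 7}  B7 = {0, 4, 7}  B8 = {2, 3, 8}
Tree: B1–B2, B2–B3, B1–B4, B4–B5, B2–B6, B6–B7, B4–B8

Every bag has size at most 3, so the width is 3 − 1 = 2 and tw(G) ≤ 2. On the other hand G contains the 3-clique {0, 2, 3}. A clique must lie in a single bag of any decomposition, so no decomposition can have width below 2. Therefore the treewidth is 2.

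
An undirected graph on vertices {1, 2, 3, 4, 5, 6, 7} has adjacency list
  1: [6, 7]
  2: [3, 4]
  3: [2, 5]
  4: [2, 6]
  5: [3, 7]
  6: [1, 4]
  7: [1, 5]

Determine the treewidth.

2

A width-2 tree decomposition is:
Bags: B1 = {1, 4, 6}  B2 = {1, 4, 7}  B3 = {4, 5, 7}  B4 = {3, 4, 5}  B5 = {2, 3, 4}
Tree: B1–B2, B2–B3, B3–B4, B4–B5
The largest bag has 3 vertices, giving width 2; this decomposition certifies tw(G) ≤ 2. The edges 4–6–1–7–5–3–2–4 form a cycle, so G is not a tree and its treewidth is at least 2. Combining the bounds, tw(G) = 2.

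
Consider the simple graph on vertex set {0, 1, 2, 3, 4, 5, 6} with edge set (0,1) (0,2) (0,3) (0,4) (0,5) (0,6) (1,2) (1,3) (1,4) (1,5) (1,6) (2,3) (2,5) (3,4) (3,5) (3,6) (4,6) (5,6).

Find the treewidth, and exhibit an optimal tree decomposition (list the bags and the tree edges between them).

The largest bag has 5 vertices, giving width 4; this decomposition certifies tw(G) ≤ 4. On the other hand G contains the 5-clique {0, 1, 3, 4, 6}. A clique must lie in a single bag of any decomposition, so no decomposition can have width below 4. Hence tw(G) = 4 exactly.

Treewidth 4.
One optimal decomposition is:
Bags: B1 = {0, 1, 3, 5, 6}  B2 = {0, 1, 3, 4, 6}  B3 = {0, 1, 2, 3, 5}
Tree: B1–B2, B1–B3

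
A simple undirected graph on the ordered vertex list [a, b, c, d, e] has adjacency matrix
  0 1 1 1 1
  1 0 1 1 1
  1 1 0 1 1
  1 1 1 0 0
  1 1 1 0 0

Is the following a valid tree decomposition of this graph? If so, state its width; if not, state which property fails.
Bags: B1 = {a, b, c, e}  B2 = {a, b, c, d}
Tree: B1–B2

Yes; width 3.

Vertex coverage: the bags together contain {a, b, c, d, e}, the full vertex set. Edge coverage: each edge of G has both endpoints in at least one bag. Running intersection: for every vertex, the bags containing it form a connected subtree. All three properties hold, so this is a valid tree decomposition of width max|bag| − 1 = 3, and hence tw(G) ≤ 3.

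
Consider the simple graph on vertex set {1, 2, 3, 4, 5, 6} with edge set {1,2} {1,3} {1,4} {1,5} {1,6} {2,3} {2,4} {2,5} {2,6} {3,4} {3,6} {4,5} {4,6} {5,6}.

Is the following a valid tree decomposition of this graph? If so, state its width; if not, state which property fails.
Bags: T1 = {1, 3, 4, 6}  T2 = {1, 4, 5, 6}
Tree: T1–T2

No — vertex 2 appears in no bag.

A tree decomposition must satisfy three properties: every vertex lies in some bag; for every edge, both endpoints lie together in some bag; and for every vertex, the bags containing it form a connected subtree. Here vertex 2 appears in no bag, so the decomposition is invalid.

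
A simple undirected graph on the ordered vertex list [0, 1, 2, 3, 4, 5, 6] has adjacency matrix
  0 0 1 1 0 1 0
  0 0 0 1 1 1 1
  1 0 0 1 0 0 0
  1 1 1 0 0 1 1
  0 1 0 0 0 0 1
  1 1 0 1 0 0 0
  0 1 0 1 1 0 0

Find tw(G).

2

A width-2 tree decomposition is:
Bags: B1 = {0, 3, 5}  B2 = {1, 3, 5}  B3 = {1, 3, 6}  B4 = {1, 4, 6}  B5 = {0, 2, 3}
Tree: B1–B2, B2–B3, B3–B4, B1–B5
Each bag holds 3 vertices, so the decomposition has width 2, which upper-bounds the treewidth. Conversely, {0, 2, 3} is a clique of size 3, and the vertices of any clique must share a bag in every tree decomposition; so some bag has ≥ 3 vertices and tw(G) ≥ 2. Therefore the treewidth is 2.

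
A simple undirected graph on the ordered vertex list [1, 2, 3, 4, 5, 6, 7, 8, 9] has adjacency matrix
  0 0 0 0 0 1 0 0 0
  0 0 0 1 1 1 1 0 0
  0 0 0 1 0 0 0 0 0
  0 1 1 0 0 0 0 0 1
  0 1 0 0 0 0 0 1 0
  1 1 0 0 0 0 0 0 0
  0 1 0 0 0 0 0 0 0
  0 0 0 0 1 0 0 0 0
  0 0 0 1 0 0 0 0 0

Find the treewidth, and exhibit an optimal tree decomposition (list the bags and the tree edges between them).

Treewidth 1.
One optimal decomposition is:
Bags: B1 = {2, 4}  B2 = {4, 9}  B3 = {2, 7}  B4 = {2, 6}  B5 = {3, 4}  B6 = {1, 6}  B7 = {2, 5}  B8 = {5, 8}
Tree: B1–B2, B1–B3, B1–B4, B2–B5, B4–B6, B1–B7, B7–B8

The largest bag has 2 vertices, giving width 1; this decomposition certifies tw(G) ≤ 1. Any graph with an edge has treewidth ≥ 1, and G has the edge 2–4. The upper and lower bounds meet at 1, so that is the treewidth.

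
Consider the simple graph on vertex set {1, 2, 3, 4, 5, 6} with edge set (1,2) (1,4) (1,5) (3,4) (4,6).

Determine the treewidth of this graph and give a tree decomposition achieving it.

Treewidth 1.
One optimal decomposition is:
Bags: B1 = {1, 4}  B2 = {4, 6}  B3 = {1, 2}  B4 = {1, 5}  B5 = {3, 4}
Tree: B1–B2, B1–B3, B1–B4, B2–B5

Each bag holds 2 vertices, so the decomposition has width 1, which upper-bounds the treewidth. Since G has at least one edge (e.g. 4–1), it is not an edgeless graph, so tw(G) ≥ 1. Combining the bounds, tw(G) = 1.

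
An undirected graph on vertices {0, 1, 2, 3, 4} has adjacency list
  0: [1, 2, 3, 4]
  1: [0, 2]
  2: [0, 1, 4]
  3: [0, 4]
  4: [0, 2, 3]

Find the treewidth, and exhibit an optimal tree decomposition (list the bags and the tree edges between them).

Each bag holds 3 vertices, so the decomposition has width 2, which upper-bounds the treewidth. Conversely, {0, 1, 2} is a clique of size 3, and the vertices of any clique must share a bag in every tree decomposition; so some bag has ≥ 3 vertices and tw(G) ≥ 2. Combining the bounds, tw(G) = 2.

Treewidth 2.
One optimal decomposition is:
Bags: B1 = {0, 2, 4}  B2 = {0, 3, 4}  B3 = {0, 1, 2}
Tree: B1–B2, B1–B3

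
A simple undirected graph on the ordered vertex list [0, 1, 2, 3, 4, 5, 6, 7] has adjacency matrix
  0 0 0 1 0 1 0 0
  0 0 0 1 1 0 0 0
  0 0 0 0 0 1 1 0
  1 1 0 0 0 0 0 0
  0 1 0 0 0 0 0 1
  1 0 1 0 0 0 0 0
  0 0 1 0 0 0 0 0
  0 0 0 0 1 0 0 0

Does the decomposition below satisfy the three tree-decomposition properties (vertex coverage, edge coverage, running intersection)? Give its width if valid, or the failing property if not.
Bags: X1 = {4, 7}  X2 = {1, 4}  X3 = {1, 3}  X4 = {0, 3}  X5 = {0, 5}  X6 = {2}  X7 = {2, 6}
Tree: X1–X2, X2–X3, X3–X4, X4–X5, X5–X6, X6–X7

A tree decomposition must satisfy three properties: every vertex lies in some bag; for every edge, both endpoints lie together in some bag; and for every vertex, the bags containing it form a connected subtree. Here edge (5,2) lies in no bag, so the decomposition is invalid.

No — edge (5,2) lies in no bag.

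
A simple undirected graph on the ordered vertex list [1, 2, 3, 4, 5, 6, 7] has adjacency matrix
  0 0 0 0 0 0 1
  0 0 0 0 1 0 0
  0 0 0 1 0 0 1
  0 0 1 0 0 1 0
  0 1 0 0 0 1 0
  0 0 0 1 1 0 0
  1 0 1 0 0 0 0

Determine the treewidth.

1

A width-1 tree decomposition is:
Bags: B1 = {2, 5}  B2 = {5, 6}  B3 = {4, 6}  B4 = {3, 4}  B5 = {3, 7}  B6 = {1, 7}
Tree: B1–B2, B2–B3, B3–B4, B4–B5, B5–B6
Each bag holds 2 vertices, so the decomposition has width 1, which upper-bounds the treewidth. Any graph with an edge has treewidth ≥ 1, and G has the edge 2–5. Hence tw(G) = 1 exactly.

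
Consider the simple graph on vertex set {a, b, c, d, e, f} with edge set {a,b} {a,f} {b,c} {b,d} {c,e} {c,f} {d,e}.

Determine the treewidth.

2

A width-2 tree decomposition is:
Bags: B1 = {a, b, f}  B2 = {b, c, f}  B3 = {b, c, d}  B4 = {c, d, e}
Tree: B1–B2, B2–B3, B3–B4
Each bag holds 3 vertices, so the decomposition has width 2, which upper-bounds the treewidth. The edges a–f–c–b–a form a cycle, so G is not a tree and its treewidth is at least 2. The upper and lower bounds meet at 2, so that is the treewidth.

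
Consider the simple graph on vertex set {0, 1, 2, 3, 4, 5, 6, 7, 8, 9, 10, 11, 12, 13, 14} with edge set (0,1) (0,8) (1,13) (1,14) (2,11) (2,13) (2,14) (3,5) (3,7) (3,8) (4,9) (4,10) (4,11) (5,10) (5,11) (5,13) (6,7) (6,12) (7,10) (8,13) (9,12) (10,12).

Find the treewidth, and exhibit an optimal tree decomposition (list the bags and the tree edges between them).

The largest bag has 4 vertices, giving width 3; this decomposition certifies tw(G) ≤ 3. For the lower bound: the 4 vertex sets {6,9,12}, {4}, {10}, {3,5,7,11} are disjoint, each induces a connected subgraph, and every pair is joined by at least one edge of G. Contracting each set to a single vertex therefore yields K_{4} as a minor, and since treewidth is minor-monotone, tw(G) ≥ tw(K_{4}) = 3. Therefore the treewidth is 3.

Treewidth 3.
One such decomposition:
Bags: B1 = {4, 6, 9, 12}  B2 = {4, 6, 10, 12}  B3 = {4, 6, 7, 10}  B4 = {4, 7, 10, 11}  B5 = {5, 7, 10, 11}  B6 = {3, 5, 7, 11}  B7 = {2, 3, 5, 11}  B8 = {2, 3, 5, 13}  B9 = {2, 3, 8, 13}  B10 = {2, 8, 13, 14}  B11 = {1, 8, 13, 14}  B12 = {0, 1, 8, 14}
Tree: B1–B2, B2–B3, B3–B4, B4–B5, B5–B6, B6–B7, B7–B8, B8–B9, B9–B10, B10–B11, B11–B12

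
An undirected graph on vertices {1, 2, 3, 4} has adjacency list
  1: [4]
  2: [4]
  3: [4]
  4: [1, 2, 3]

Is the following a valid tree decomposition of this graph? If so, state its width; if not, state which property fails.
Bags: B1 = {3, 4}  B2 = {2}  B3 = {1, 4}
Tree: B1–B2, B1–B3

A tree decomposition must satisfy three properties: every vertex lies in some bag; for every edge, both endpoints lie together in some bag; and for every vertex, the bags containing it form a connected subtree. Here edge (4,2) lies in no bag, so the decomposition is invalid.

No — edge (4,2) lies in no bag.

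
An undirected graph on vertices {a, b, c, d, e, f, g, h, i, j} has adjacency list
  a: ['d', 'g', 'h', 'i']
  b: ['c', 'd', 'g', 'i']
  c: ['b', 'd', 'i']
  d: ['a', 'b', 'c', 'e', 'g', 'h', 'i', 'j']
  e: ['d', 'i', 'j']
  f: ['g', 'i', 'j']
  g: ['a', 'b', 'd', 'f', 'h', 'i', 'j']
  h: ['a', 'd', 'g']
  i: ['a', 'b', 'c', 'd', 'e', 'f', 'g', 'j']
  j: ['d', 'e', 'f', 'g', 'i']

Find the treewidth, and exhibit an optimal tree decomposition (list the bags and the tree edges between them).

Each bag holds 4 vertices, so the decomposition has width 3, which upper-bounds the treewidth. On the other hand G contains the 4-clique {a, d, g, h}. A clique must lie in a single bag of any decomposition, so no decomposition can have width below 3. Therefore the treewidth is 3.

Treewidth 3.
One such decomposition:
Bags: B1 = {b, d, g, i}  B2 = {d, g, i, j}  B3 = {d, e, i, j}  B4 = {b, c, d, i}  B5 = {a, d, g, i}  B6 = {a, d, g, h}  B7 = {f, g, i, j}
Tree: B1–B2, B2–B3, B1–B4, B1–B5, B5–B6, B2–B7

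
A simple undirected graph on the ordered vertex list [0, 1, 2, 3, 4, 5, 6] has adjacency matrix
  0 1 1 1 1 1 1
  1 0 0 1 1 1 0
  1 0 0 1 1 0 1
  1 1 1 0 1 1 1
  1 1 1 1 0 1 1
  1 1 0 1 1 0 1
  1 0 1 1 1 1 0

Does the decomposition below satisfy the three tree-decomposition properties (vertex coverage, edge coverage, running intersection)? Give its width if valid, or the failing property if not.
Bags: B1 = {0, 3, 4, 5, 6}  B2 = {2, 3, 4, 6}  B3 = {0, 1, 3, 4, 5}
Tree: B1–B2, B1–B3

A tree decomposition must satisfy three properties: every vertex lies in some bag; for every edge, both endpoints lie together in some bag; and for every vertex, the bags containing it form a connected subtree. Here edge (0,2) lies in no bag, so the decomposition is invalid.

No — edge (0,2) lies in no bag.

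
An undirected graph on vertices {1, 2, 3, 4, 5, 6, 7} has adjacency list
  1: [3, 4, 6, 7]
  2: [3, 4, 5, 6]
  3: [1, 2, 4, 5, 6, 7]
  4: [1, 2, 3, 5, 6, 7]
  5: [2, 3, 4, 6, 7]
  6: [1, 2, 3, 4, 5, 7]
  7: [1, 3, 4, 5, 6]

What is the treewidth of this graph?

A width-4 tree decomposition is:
Bags: B1 = {3, 4, 5, 6, 7}  B2 = {1, 3, 4, 6, 7}  B3 = {2, 3, 4, 5, 6}
Tree: B1–B2, B1–B3
Every bag has size at most 5, so the width is 5 − 1 = 4 and tw(G) ≤ 4. On the other hand G contains the 5-clique {1, 3, 4, 6, 7}. A clique must lie in a single bag of any decomposition, so no decomposition can have width below 4. Combining the bounds, tw(G) = 4.

4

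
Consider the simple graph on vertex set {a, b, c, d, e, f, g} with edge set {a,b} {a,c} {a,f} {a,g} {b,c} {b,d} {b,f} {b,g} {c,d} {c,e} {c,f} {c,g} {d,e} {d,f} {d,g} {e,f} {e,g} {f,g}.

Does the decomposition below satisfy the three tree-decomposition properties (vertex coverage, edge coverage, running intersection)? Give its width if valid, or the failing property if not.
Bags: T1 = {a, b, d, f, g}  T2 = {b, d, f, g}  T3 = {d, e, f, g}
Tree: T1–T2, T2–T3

A tree decomposition must satisfy three properties: every vertex lies in some bag; for every edge, both endpoints lie together in some bag; and for every vertex, the bags containing it form a connected subtree. Here vertex c appears in no bag, so the decomposition is invalid.

No — vertex c appears in no bag.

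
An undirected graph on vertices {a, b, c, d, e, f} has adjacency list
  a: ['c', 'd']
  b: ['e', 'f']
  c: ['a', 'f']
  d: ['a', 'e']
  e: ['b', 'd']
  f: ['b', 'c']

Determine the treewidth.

2

A width-2 tree decomposition is:
Bags: B1 = {a, c, d}  B2 = {c, d, f}  B3 = {b, d, f}  B4 = {b, d, e}
Tree: B1–B2, B2–B3, B3–B4
Every bag has size at most 3, so the width is 3 − 1 = 2 and tw(G) ≤ 2. For the lower bound, G contains the cycle d–a–c–f–b–e–d, so G is not a forest; only forests have treewidth ≤ 1, hence tw(G) ≥ 2. The upper and lower bounds meet at 2, so that is the treewidth.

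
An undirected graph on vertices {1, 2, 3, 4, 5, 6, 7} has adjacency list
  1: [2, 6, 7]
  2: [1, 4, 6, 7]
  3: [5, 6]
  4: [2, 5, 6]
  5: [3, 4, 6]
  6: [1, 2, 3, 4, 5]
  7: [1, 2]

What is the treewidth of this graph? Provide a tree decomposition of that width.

Treewidth 2.
One such decomposition:
Bags: B1 = {3, 5, 6}  B2 = {4, 5, 6}  B3 = {2, 4, 6}  B4 = {1, 2, 6}  B5 = {1, 2, 7}
Tree: B1–B2, B2–B3, B3–B4, B4–B5

Every bag has size at most 3, so the width is 3 − 1 = 2 and tw(G) ≤ 2. Conversely, {1, 2, 6} is a clique of size 3, and the vertices of any clique must share a bag in every tree decomposition; so some bag has ≥ 3 vertices and tw(G) ≥ 2. Combining the bounds, tw(G) = 2.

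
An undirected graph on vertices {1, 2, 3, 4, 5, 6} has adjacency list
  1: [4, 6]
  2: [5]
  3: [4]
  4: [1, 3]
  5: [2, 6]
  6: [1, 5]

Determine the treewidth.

A width-1 tree decomposition is:
Bags: B1 = {3, 4}  B2 = {1, 4}  B3 = {1, 6}  B4 = {5, 6}  B5 = {2, 5}
Tree: B1–B2, B2–B3, B3–B4, B4–B5
Each bag holds 2 vertices, so the decomposition has width 1, which upper-bounds the treewidth. G has an edge, so its treewidth is at least 1. Hence tw(G) = 1 exactly.

1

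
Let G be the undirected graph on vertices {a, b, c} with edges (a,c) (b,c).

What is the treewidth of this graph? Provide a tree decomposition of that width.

Treewidth 1.
One optimal decomposition is:
Bags: B1 = {b, c}  B2 = {a, c}
Tree: B1–B2

Each bag holds 2 vertices, so the decomposition has width 1, which upper-bounds the treewidth. Since G has at least one edge (e.g. c–b), it is not an edgeless graph, so tw(G) ≥ 1. The upper and lower bounds meet at 1, so that is the treewidth.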